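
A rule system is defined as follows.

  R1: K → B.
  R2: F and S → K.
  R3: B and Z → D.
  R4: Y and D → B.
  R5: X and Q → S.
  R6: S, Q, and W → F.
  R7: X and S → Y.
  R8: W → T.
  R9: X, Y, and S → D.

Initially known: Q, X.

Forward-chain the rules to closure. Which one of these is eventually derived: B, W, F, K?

From X and Q, R5 gives S.
X and S hold, so Y follows (R7).
From X, Y, and S, R9 gives D.
Y and D hold, so B follows (R4).
K would need F and S (R2), but F is never established. No rule produces W, and it is not given. F would need S, Q, and W (R6), but W is never established.

B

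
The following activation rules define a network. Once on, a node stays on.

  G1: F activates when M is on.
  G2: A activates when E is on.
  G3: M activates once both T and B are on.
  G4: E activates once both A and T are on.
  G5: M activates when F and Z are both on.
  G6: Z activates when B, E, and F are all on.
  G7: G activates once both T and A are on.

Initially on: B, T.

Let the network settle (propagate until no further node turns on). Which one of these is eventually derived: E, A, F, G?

F

T and B are on, so M activates (G3).
M is on, so F activates (G1).
G would need T and A (G7), but A never turns on. E would need A and T (G4), but A never turns on. A would need E (G2), but E never turns on.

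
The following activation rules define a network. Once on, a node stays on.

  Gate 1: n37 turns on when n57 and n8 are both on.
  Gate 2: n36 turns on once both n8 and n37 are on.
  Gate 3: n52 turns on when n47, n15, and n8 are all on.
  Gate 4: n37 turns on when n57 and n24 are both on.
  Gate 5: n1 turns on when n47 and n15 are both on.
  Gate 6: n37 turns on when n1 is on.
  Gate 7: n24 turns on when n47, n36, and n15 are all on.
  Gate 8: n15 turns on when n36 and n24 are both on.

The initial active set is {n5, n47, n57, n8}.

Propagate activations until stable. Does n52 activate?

n52 would need n47, n15, and n8 (Gate 3), but n15 never turns on.

No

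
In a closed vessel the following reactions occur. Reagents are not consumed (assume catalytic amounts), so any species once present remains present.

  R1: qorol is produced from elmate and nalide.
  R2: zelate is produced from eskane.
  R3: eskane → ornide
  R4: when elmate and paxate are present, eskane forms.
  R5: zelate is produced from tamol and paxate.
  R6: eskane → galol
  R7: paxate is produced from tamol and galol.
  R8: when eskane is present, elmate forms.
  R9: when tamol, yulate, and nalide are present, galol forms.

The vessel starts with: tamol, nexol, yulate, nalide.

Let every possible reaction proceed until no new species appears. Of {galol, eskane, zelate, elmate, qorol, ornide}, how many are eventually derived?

2

tamol, yulate, and nalide present → galol forms (R9).
tamol and galol present → paxate forms (R7).
tamol and paxate present → zelate forms (R5).
galol: reached.
eskane would need elmate and paxate (R4), but elmate never forms.
zelate: reached.
elmate would need eskane (R8), but eskane never forms.
qorol would need elmate and nalide (R1), but elmate never forms.
ornide would need eskane (R3), but eskane never forms.
Reached: galol and zelate — 2 of the 6.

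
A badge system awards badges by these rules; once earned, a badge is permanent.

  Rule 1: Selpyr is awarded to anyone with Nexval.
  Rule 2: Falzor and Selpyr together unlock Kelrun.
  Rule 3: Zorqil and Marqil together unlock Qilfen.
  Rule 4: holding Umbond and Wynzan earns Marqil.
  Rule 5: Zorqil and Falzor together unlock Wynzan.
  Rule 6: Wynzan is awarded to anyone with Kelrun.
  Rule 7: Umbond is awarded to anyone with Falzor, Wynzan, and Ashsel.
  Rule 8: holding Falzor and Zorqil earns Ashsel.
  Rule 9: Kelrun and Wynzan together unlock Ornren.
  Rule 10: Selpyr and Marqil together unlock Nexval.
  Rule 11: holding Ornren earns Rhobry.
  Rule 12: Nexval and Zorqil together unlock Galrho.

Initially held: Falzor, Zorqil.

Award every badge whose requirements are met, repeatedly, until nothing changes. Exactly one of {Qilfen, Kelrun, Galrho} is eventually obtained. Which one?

Qilfen

With Zorqil and Falzor, Wynzan is earned (Rule 5).
With Falzor and Zorqil, Ashsel is earned (Rule 8).
With Falzor, Wynzan, and Ashsel, Umbond is earned (Rule 7).
With Umbond and Wynzan, Marqil is earned (Rule 4).
With Zorqil and Marqil, Qilfen is earned (Rule 3).
Kelrun would need Falzor and Selpyr (Rule 2), but Selpyr is never earned. Galrho would need Nexval and Zorqil (Rule 12), but Nexval is never earned.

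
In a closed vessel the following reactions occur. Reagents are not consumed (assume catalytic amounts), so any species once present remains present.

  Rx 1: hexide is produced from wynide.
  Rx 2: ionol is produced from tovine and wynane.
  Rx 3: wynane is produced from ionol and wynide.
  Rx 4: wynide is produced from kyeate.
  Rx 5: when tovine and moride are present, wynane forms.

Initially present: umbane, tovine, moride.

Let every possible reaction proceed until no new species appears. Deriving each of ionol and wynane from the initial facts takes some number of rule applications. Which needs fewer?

wynane: tovine and moride present → wynane forms (Rx 5). [1 rule application]
ionol: tovine and moride present → wynane forms (Rx 5). tovine and wynane present → ionol forms (Rx 2). [2 rule applications]
wynane needs fewer.

wynane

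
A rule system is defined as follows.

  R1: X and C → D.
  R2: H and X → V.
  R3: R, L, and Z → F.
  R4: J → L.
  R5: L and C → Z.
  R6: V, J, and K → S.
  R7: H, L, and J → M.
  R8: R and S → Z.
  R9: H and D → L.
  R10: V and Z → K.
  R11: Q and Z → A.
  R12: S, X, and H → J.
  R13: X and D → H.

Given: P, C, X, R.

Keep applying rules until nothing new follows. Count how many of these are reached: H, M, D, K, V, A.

4

X and C hold, so D follows (R1).
X and D hold, so H follows (R13).
H and X hold, so V follows (R2).
H and D hold, so L follows (R9).
From L and C, R5 gives Z.
From V and Z, R10 gives K.
H: reached.
M would need H, L, and J (R7), but J is never established.
D: reached.
K: reached.
V: reached.
A would need Q and Z (R11), but Q is never established.
Reached: H, D, K, and V — 4 of the 6.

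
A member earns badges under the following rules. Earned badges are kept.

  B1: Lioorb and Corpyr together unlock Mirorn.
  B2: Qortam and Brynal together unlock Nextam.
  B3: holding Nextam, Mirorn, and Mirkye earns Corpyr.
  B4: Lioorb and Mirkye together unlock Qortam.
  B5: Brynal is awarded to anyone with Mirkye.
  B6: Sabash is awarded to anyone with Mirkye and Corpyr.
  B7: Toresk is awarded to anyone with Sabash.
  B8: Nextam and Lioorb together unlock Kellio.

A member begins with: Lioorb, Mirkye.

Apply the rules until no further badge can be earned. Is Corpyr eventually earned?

Corpyr would need Nextam, Mirorn, and Mirkye (B3), but Mirorn is never earned.

No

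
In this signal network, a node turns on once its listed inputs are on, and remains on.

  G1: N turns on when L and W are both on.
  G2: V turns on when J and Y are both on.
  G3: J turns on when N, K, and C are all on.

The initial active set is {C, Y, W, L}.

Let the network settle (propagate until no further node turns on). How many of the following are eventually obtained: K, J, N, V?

1

G1: L and W on → N on.
No rule produces K, and it is not given.
J would need N, K, and C (G3), but K never turns on.
N: reached.
V would need J and Y (G2), but J never turns on.
Reached: N — 1 of the 4.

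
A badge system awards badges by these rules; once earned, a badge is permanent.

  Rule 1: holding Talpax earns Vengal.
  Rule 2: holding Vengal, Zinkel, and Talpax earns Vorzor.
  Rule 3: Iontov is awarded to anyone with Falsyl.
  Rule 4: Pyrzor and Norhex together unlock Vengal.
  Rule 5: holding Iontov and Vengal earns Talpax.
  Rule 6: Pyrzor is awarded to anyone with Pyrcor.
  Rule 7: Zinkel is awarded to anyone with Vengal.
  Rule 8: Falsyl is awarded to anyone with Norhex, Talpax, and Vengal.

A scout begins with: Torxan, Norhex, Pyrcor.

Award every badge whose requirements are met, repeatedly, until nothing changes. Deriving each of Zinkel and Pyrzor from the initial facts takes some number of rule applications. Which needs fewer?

Pyrzor

Pyrzor: With Pyrcor, Pyrzor is earned (Rule 6). [1 rule application]
Zinkel: With Pyrcor, Pyrzor is earned (Rule 6). With Pyrzor and Norhex, Vengal is earned (Rule 4). With Vengal, Zinkel is earned (Rule 7). [3 rule applications]
Pyrzor needs fewer.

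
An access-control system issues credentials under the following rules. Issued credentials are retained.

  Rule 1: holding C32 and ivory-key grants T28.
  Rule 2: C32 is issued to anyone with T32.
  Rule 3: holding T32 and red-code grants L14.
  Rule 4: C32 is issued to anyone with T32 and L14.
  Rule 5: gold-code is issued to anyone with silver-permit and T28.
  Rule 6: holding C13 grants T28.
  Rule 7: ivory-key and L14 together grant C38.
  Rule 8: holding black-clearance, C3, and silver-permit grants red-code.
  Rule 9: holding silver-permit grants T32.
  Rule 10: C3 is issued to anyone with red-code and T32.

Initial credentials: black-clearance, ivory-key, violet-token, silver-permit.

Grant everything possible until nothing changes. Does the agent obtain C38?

No

C38 would need ivory-key and L14 (Rule 7), but L14 is never granted.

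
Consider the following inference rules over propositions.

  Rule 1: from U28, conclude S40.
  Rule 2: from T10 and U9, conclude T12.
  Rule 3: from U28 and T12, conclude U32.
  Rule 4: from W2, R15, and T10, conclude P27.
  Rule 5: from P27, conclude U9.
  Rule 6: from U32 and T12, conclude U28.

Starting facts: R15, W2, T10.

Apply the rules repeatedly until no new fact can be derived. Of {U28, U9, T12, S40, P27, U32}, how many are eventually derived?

3

From W2, R15, and T10, Rule 4 gives P27.
P27 holds, so U9 follows (Rule 5).
From T10 and U9, Rule 2 gives T12.
U28 would need U32 and T12 (Rule 6), but U32 is never established.
U9: reached.
T12: reached.
S40 would need U28 (Rule 1), but U28 is never established.
P27: reached.
U32 would need U28 and T12 (Rule 3), but U28 is never established.
Reached: U9, T12, and P27 — 3 of the 6.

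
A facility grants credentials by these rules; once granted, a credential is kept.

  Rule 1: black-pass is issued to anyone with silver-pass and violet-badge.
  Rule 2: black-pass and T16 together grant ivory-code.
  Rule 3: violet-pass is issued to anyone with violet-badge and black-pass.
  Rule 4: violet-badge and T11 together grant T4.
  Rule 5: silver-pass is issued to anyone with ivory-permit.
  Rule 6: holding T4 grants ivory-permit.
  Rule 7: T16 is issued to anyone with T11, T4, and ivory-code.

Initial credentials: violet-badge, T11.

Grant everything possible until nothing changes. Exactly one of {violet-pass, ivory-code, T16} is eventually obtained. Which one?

Holding violet-badge and T11 grants T4 (Rule 4).
Holding T4 grants ivory-permit (Rule 6).
Holding ivory-permit grants silver-pass (Rule 5).
Holding silver-pass and violet-badge grants black-pass (Rule 1).
Holding violet-badge and black-pass grants violet-pass (Rule 3).
T16 would need T11, T4, and ivory-code (Rule 7), but ivory-code is never granted. ivory-code would need black-pass and T16 (Rule 2), but T16 is never granted.

violet-pass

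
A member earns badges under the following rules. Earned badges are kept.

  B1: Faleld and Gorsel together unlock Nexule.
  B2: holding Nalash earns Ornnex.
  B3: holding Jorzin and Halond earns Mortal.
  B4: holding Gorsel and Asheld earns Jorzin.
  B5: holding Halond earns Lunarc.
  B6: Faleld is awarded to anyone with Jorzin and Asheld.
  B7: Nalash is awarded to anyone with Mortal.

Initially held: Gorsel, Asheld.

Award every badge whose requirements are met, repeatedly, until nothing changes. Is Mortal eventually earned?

No

Mortal would need Jorzin and Halond (B3), but Halond is never earned.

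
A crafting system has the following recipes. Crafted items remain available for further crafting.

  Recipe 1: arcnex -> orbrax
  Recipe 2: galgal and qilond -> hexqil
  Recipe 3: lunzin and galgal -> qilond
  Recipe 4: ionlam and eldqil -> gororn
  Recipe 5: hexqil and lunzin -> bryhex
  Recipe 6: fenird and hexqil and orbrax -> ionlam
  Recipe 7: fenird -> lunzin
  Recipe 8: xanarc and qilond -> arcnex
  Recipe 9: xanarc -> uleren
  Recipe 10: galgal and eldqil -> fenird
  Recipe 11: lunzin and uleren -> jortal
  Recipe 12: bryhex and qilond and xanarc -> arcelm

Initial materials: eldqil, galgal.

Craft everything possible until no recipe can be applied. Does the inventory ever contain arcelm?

arcelm would need bryhex, qilond, and xanarc (Recipe 12), but xanarc is never obtained.

No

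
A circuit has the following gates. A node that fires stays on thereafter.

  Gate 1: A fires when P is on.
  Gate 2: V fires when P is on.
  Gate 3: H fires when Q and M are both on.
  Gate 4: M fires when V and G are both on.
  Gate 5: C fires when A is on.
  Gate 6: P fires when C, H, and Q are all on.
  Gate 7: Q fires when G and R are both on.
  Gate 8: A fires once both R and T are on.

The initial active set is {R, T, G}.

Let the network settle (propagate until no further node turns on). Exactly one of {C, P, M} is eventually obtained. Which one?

R and T are on, so A fires (Gate 8).
A is on, so C fires (Gate 5).
P would need C, H, and Q (Gate 6), but H never turns on. M would need V and G (Gate 4), but V never turns on.

C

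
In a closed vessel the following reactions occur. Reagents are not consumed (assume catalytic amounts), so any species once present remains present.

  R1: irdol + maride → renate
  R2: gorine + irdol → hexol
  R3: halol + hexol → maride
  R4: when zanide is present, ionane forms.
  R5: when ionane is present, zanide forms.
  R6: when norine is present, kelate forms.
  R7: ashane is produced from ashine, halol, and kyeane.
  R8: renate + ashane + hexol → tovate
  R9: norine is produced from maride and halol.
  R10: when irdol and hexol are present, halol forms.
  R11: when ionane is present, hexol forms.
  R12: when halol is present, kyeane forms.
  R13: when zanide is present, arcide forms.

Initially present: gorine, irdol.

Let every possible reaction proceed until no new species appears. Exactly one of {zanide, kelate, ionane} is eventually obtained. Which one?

gorine and irdol present → hexol forms (R2).
irdol and hexol present → halol forms (R10).
halol and hexol present → maride forms (R3).
maride and halol present → norine forms (R9).
norine present → kelate forms (R6).
ionane would need zanide (R4), but zanide never forms. zanide would need ionane (R5), but ionane never forms.

kelate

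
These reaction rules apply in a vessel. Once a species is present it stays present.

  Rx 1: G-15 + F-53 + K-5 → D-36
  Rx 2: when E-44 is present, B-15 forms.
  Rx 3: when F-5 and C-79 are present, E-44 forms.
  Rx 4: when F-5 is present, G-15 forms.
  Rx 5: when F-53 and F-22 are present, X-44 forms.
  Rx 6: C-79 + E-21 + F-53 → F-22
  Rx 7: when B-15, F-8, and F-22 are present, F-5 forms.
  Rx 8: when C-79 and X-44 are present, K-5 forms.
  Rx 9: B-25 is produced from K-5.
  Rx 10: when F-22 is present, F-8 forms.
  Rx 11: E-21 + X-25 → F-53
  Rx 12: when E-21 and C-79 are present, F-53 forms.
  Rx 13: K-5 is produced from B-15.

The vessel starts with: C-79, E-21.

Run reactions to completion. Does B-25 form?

E-21 and C-79 present → F-53 forms (Rx 12).
C-79, E-21, and F-53 present → F-22 forms (Rx 6).
F-53 and F-22 present → X-44 forms (Rx 5).
C-79 and X-44 present → K-5 forms (Rx 8).
K-5 present → B-25 forms (Rx 9).

Yes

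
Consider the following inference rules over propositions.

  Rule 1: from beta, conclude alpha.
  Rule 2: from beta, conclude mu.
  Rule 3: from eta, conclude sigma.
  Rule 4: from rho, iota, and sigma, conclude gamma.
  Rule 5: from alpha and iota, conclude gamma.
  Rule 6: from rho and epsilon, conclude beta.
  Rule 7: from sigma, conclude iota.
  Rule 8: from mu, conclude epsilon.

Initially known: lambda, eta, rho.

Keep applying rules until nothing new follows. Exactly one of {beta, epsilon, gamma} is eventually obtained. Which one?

gamma

From eta, Rule 3 gives sigma.
From sigma, Rule 7 gives iota.
rho, iota, and sigma hold, so gamma follows (Rule 4).
epsilon would need mu (Rule 8), but mu is never established. beta would need rho and epsilon (Rule 6), but epsilon is never established.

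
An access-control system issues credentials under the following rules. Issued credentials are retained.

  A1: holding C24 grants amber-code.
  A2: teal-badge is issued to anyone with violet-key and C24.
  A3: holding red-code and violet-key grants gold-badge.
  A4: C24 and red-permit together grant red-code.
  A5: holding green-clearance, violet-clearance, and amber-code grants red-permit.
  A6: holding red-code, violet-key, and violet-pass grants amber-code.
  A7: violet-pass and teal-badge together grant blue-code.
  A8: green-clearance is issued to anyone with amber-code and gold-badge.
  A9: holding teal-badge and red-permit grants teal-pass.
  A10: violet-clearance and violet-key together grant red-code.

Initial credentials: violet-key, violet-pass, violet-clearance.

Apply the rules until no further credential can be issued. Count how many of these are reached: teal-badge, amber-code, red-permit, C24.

2

Holding violet-clearance and violet-key grants red-code (A10).
Holding red-code, violet-key, and violet-pass grants amber-code (A6).
Holding red-code and violet-key grants gold-badge (A3).
Holding amber-code and gold-badge grants green-clearance (A8).
Holding green-clearance, violet-clearance, and amber-code grants red-permit (A5).
teal-badge would need violet-key and C24 (A2), but C24 is never granted.
amber-code: reached.
red-permit: reached.
No rule produces C24, and it is not given.
Reached: amber-code and red-permit — 2 of the 4.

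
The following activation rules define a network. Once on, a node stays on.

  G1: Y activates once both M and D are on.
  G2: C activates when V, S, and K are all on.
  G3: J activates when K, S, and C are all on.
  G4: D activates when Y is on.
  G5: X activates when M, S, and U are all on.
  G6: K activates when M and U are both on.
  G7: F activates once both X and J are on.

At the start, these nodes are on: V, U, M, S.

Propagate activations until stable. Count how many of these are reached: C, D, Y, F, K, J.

4

M, S, and U are on, so X activates (G5).
G6: M and U on → K on.
V, S, and K are on, so C activates (G2).
G3: K, S, and C on → J on.
G7: X and J on → F on.
C: reached.
D would need Y (G4), but Y never turns on.
Y would need M and D (G1), but D never turns on.
F: reached.
K: reached.
J: reached.
Reached: C, F, K, and J — 4 of the 6.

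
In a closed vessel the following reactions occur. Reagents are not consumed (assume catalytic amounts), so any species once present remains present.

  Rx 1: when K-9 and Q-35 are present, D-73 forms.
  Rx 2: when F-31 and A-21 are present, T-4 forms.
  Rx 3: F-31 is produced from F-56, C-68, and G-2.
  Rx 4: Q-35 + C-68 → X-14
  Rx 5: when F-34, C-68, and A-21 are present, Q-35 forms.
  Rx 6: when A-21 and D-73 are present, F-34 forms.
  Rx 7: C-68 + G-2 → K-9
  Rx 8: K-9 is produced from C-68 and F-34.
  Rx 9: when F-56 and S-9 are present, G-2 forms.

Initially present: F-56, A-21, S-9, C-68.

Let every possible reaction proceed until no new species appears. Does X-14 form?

No

X-14 would need Q-35 and C-68 (Rx 4), but Q-35 never forms.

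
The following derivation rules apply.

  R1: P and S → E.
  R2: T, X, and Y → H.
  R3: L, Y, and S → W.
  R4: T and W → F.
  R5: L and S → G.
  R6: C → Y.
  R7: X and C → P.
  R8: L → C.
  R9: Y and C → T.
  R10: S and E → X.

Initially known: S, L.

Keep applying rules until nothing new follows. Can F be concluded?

Yes

From L, R8 gives C.
From C, R6 gives Y.
From L, Y, and S, R3 gives W.
Y and C hold, so T follows (R9).
T and W hold, so F follows (R4).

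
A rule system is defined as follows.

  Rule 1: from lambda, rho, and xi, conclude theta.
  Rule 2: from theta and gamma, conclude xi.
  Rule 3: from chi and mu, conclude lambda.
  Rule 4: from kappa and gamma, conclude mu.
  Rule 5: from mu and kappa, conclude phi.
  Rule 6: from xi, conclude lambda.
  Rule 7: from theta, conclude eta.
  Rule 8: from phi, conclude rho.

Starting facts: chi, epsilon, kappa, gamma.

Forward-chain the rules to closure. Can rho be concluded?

Yes

From kappa and gamma, Rule 4 gives mu.
From mu and kappa, Rule 5 gives phi.
From phi, Rule 8 gives rho.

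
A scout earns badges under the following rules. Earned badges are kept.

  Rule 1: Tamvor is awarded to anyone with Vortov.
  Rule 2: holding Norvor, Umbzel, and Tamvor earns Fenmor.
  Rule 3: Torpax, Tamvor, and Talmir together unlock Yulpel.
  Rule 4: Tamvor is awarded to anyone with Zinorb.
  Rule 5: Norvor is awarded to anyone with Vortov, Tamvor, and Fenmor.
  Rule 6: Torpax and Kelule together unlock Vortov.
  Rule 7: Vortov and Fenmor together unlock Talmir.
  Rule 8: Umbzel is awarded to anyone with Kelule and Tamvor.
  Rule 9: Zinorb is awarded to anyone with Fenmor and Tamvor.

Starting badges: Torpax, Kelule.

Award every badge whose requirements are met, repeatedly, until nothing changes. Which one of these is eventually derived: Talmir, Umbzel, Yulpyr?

Umbzel

With Torpax and Kelule, Vortov is earned (Rule 6).
With Vortov, Tamvor is earned (Rule 1).
With Kelule and Tamvor, Umbzel is earned (Rule 8).
No rule produces Yulpyr, and it is not given. Talmir would need Vortov and Fenmor (Rule 7), but Fenmor is never earned.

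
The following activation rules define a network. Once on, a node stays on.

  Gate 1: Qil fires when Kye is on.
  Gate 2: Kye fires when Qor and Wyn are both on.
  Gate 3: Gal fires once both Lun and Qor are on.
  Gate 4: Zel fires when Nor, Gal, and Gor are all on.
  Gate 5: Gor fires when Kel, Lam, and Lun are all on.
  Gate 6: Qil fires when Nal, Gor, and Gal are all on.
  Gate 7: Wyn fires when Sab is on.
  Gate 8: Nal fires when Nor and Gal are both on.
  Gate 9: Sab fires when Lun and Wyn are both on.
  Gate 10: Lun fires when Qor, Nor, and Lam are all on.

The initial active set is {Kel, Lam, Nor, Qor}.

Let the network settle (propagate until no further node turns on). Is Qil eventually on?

Yes

Gate 10: Qor, Nor, and Lam on → Lun on.
Gate 5: Kel, Lam, and Lun on → Gor on.
Lun and Qor are on, so Gal fires (Gate 3).
Nor and Gal are on, so Nal fires (Gate 8).
Nal, Gor, and Gal are on, so Qil fires (Gate 6).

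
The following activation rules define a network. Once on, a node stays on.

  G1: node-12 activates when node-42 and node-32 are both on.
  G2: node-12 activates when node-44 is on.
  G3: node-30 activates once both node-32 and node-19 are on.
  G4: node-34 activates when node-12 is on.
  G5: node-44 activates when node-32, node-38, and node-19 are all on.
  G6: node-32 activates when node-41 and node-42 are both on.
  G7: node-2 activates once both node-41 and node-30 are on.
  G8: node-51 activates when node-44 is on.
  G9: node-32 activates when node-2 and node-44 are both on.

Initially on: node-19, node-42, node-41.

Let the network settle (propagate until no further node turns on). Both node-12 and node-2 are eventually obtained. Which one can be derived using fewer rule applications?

node-12

node-12: node-41 and node-42 are on, so node-32 activates (G6). G1: node-42 and node-32 on → node-12 on. [2 rule applications]
node-2: node-41 and node-42 are on, so node-32 activates (G6). G3: node-32 and node-19 on → node-30 on. node-41 and node-30 are on, so node-2 activates (G7). [3 rule applications]
node-12 needs fewer.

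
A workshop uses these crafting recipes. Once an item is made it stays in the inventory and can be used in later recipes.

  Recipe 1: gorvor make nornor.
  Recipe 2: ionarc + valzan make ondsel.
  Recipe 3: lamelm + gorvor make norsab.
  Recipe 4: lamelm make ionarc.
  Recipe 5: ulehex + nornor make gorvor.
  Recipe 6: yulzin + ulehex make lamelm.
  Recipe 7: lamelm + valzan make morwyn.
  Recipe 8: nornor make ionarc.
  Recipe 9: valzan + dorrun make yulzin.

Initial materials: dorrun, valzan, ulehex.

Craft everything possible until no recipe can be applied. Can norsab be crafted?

norsab would need lamelm and gorvor (Recipe 3), but gorvor is never obtained.

No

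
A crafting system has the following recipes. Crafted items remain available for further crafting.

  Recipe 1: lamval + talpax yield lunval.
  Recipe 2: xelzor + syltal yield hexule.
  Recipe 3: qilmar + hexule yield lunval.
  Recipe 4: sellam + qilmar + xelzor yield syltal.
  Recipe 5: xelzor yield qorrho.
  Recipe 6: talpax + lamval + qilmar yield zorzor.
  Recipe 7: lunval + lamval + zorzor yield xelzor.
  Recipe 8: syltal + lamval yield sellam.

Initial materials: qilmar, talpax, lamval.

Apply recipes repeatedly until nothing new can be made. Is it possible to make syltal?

No

syltal would need sellam, qilmar, and xelzor (Recipe 4), but sellam is never obtained.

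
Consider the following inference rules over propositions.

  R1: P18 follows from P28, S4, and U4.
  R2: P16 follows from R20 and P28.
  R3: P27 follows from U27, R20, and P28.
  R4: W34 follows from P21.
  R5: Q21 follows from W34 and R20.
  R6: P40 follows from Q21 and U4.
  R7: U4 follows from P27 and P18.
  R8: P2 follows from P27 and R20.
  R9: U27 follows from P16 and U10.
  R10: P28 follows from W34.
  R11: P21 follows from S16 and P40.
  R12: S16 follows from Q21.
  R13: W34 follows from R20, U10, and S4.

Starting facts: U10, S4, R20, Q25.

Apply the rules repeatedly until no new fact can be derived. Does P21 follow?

No

P21 would need S16 and P40 (R11), but P40 is never established.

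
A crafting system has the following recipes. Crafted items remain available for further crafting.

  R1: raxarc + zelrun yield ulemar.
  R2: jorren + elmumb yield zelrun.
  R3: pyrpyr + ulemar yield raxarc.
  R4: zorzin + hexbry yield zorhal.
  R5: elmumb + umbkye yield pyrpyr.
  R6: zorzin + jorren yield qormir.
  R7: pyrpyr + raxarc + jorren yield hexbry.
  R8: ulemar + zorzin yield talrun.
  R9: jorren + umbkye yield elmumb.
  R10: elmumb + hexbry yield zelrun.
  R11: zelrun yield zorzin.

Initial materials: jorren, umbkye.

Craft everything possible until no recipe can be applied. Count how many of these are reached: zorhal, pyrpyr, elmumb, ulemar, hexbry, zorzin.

jorren + umbkye → elmumb (R9).
Using R2, jorren and elmumb make zelrun.
elmumb + umbkye → pyrpyr (R5).
Using R11, zelrun makes zorzin.
zorhal would need zorzin and hexbry (R4), but hexbry is never obtained.
pyrpyr: reached.
elmumb: reached.
ulemar would need raxarc and zelrun (R1), but raxarc is never obtained.
hexbry would need pyrpyr, raxarc, and jorren (R7), but raxarc is never obtained.
zorzin: reached.
Reached: pyrpyr, elmumb, and zorzin — 3 of the 6.

3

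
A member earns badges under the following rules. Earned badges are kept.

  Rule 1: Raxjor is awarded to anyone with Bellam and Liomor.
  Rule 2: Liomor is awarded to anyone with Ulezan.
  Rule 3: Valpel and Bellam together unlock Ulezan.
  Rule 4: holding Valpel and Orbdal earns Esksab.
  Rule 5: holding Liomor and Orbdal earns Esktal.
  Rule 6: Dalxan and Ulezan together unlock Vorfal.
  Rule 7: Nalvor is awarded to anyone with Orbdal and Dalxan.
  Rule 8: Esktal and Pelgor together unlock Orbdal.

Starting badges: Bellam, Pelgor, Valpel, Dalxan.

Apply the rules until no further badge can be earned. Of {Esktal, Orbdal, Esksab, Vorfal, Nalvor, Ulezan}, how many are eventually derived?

With Valpel and Bellam, Ulezan is earned (Rule 3).
With Dalxan and Ulezan, Vorfal is earned (Rule 6).
Esktal would need Liomor and Orbdal (Rule 5), but Orbdal is never earned.
Orbdal would need Esktal and Pelgor (Rule 8), but Esktal is never earned.
Esksab would need Valpel and Orbdal (Rule 4), but Orbdal is never earned.
Vorfal: reached.
Nalvor would need Orbdal and Dalxan (Rule 7), but Orbdal is never earned.
Ulezan: reached.
Reached: Vorfal and Ulezan — 2 of the 6.

2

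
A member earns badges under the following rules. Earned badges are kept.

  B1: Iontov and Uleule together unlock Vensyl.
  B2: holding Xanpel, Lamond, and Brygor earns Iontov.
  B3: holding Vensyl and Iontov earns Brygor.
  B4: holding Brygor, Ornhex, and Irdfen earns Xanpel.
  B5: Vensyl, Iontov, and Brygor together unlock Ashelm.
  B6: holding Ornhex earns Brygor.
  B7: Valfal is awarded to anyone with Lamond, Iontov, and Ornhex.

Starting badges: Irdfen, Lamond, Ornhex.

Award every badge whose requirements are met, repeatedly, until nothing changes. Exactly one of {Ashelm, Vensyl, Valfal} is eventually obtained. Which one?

With Ornhex, Brygor is earned (B6).
With Brygor, Ornhex, and Irdfen, Xanpel is earned (B4).
With Xanpel, Lamond, and Brygor, Iontov is earned (B2).
With Lamond, Iontov, and Ornhex, Valfal is earned (B7).
Ashelm would need Vensyl, Iontov, and Brygor (B5), but Vensyl is never earned. Vensyl would need Iontov and Uleule (B1), but Uleule is never earned.

Valfal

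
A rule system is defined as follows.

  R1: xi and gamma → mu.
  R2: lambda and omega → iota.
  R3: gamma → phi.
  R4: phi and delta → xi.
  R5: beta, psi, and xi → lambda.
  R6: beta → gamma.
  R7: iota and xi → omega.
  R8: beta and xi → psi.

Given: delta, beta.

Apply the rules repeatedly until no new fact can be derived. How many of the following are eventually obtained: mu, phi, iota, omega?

2

beta holds, so gamma follows (R6).
gamma holds, so phi follows (R3).
From phi and delta, R4 gives xi.
From xi and gamma, R1 gives mu.
mu: reached.
phi: reached.
iota would need lambda and omega (R2), but omega is never established.
omega would need iota and xi (R7), but iota is never established.
Reached: mu and phi — 2 of the 4.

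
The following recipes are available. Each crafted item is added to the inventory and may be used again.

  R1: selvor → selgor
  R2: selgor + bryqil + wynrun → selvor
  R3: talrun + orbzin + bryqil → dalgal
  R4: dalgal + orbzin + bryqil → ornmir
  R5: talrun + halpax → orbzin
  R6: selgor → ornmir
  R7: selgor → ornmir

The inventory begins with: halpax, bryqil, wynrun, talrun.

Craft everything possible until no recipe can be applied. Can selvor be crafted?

No

selvor would need selgor, bryqil, and wynrun (R2), but selgor is never obtained.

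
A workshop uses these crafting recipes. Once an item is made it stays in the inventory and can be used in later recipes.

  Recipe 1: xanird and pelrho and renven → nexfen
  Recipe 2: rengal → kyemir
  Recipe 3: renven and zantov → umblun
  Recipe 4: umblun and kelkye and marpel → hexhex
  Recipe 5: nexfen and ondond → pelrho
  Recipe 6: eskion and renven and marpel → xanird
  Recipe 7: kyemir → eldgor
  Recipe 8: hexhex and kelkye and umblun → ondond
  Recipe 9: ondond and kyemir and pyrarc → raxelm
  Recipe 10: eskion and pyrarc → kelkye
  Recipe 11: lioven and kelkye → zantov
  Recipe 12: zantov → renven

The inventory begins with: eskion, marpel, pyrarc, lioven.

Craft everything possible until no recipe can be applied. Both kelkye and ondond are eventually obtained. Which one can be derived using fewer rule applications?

kelkye: eskion and pyrarc → kelkye (Recipe 10). [1 rule application]
ondond: Using Recipe 10, eskion and pyrarc make kelkye. lioven and kelkye → zantov (Recipe 11). zantov → renven (Recipe 12). renven and zantov → umblun (Recipe 3). umblun and kelkye and marpel → hexhex (Recipe 4). hexhex and kelkye and umblun → ondond (Recipe 8). [6 rule applications]
kelkye needs fewer.

kelkye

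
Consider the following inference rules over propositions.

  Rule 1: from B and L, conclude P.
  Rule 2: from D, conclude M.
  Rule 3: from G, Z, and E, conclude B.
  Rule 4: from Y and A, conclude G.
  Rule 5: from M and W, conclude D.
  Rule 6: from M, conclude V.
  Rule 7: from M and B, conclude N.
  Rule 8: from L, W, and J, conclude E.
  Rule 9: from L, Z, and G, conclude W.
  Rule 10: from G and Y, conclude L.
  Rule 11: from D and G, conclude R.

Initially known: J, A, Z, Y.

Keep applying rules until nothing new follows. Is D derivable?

No

D would need M and W (Rule 5), but M is never established.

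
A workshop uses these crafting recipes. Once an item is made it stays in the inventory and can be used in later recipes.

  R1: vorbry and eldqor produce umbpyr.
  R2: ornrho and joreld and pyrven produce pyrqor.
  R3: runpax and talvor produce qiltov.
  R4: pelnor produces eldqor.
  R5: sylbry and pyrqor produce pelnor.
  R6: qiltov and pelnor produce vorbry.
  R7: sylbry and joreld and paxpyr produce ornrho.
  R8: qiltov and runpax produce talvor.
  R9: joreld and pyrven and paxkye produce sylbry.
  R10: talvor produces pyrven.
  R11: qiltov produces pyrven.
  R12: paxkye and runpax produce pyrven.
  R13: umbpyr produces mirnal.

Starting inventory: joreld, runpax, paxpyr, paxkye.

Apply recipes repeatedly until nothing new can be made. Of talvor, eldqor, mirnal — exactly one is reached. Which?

Using R12, paxkye and runpax make pyrven.
Using R9, joreld, pyrven, and paxkye make sylbry.
sylbry and joreld and paxpyr → ornrho (R7).
ornrho and joreld and pyrven → pyrqor (R2).
Using R5, sylbry and pyrqor make pelnor.
pelnor → eldqor (R4).
talvor would need qiltov and runpax (R8), but qiltov is never obtained. mirnal would need umbpyr (R13), but umbpyr is never obtained.

eldqor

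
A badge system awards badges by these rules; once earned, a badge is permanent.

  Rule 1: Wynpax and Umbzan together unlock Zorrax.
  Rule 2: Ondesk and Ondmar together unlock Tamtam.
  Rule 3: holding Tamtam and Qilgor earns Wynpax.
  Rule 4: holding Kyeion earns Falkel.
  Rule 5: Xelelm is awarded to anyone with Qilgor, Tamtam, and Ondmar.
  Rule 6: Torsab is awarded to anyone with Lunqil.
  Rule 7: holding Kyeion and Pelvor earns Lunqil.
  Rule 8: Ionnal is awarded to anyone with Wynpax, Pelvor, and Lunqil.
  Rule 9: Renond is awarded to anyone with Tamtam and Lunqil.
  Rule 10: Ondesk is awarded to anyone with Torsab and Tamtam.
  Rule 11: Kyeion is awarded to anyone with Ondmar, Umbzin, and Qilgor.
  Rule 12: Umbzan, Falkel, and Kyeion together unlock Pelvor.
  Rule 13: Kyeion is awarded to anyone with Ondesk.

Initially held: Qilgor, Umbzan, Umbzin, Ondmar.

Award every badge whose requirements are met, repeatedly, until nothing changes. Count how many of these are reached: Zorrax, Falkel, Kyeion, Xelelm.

With Ondmar, Umbzin, and Qilgor, Kyeion is earned (Rule 11).
With Kyeion, Falkel is earned (Rule 4).
Zorrax would need Wynpax and Umbzan (Rule 1), but Wynpax is never earned.
Falkel: reached.
Kyeion: reached.
Xelelm would need Qilgor, Tamtam, and Ondmar (Rule 5), but Tamtam is never earned.
Reached: Falkel and Kyeion — 2 of the 4.

2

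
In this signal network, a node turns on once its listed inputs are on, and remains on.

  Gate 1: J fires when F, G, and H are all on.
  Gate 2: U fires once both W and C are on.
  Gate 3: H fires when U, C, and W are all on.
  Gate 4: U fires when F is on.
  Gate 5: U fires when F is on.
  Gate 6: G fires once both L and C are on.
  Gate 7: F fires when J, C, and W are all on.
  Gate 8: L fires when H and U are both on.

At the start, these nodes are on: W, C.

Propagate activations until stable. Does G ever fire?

Yes

Gate 2: W and C on → U on.
U, C, and W are on, so H fires (Gate 3).
Gate 8: H and U on → L on.
L and C are on, so G fires (Gate 6).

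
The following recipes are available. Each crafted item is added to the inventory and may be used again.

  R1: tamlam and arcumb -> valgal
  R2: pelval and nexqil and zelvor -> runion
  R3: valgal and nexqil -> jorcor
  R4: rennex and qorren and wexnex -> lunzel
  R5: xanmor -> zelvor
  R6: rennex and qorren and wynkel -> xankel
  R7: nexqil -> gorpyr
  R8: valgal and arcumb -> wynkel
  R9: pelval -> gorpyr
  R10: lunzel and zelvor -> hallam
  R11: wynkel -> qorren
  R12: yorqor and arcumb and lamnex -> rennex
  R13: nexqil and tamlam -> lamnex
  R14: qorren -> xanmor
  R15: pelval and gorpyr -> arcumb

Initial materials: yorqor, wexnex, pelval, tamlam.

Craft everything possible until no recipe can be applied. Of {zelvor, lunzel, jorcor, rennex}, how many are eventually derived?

1

pelval -> gorpyr (R9).
pelval and gorpyr -> arcumb (R15).
Using R1, tamlam and arcumb make valgal.
Using R8, valgal and arcumb make wynkel.
Using R11, wynkel makes qorren.
qorren -> xanmor (R14).
xanmor -> zelvor (R5).
zelvor: reached.
lunzel would need rennex, qorren, and wexnex (R4), but rennex is never obtained.
jorcor would need valgal and nexqil (R3), but nexqil is never obtained.
rennex would need yorqor, arcumb, and lamnex (R12), but lamnex is never obtained.
Reached: zelvor — 1 of the 4.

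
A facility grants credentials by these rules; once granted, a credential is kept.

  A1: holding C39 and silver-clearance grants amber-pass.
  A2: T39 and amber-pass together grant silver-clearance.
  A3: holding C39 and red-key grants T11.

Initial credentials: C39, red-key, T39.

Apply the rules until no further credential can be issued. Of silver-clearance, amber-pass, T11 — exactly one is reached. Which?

Holding C39 and red-key grants T11 (A3).
silver-clearance would need T39 and amber-pass (A2), but amber-pass is never granted. amber-pass would need C39 and silver-clearance (A1), but silver-clearance is never granted.

T11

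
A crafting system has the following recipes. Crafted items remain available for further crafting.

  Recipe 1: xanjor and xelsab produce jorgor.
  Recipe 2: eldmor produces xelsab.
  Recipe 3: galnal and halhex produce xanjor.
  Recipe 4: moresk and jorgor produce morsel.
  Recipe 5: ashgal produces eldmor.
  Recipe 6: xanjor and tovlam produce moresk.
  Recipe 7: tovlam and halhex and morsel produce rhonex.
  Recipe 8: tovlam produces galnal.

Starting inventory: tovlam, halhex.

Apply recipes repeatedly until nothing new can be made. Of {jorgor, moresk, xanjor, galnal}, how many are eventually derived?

Using Recipe 8, tovlam makes galnal.
Using Recipe 3, galnal and halhex make xanjor.
xanjor and tovlam → moresk (Recipe 6).
jorgor would need xanjor and xelsab (Recipe 1), but xelsab is never obtained.
moresk: reached.
xanjor: reached.
galnal: reached.
Reached: moresk, xanjor, and galnal — 3 of the 4.

3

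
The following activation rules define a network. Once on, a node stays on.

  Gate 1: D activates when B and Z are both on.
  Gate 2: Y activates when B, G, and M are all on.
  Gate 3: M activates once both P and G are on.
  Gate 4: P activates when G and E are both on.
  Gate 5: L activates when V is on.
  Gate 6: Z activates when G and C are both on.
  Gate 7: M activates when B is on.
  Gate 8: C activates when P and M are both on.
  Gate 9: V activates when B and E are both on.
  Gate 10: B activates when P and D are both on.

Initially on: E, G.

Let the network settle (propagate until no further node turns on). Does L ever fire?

L would need V (Gate 5), but V never turns on.

No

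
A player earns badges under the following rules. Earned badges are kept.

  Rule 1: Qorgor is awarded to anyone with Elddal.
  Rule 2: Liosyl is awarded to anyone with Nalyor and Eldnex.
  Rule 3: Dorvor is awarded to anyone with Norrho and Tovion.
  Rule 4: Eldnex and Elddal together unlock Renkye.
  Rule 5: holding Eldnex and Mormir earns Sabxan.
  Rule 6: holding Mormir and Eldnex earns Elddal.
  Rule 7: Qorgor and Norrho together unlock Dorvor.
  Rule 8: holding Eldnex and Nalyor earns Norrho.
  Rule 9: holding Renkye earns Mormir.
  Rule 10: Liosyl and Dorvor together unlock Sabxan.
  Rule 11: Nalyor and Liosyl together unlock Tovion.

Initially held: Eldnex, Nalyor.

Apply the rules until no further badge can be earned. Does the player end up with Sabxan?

Yes

With Nalyor and Eldnex, Liosyl is earned (Rule 2).
With Eldnex and Nalyor, Norrho is earned (Rule 8).
With Nalyor and Liosyl, Tovion is earned (Rule 11).
With Norrho and Tovion, Dorvor is earned (Rule 3).
With Liosyl and Dorvor, Sabxan is earned (Rule 10).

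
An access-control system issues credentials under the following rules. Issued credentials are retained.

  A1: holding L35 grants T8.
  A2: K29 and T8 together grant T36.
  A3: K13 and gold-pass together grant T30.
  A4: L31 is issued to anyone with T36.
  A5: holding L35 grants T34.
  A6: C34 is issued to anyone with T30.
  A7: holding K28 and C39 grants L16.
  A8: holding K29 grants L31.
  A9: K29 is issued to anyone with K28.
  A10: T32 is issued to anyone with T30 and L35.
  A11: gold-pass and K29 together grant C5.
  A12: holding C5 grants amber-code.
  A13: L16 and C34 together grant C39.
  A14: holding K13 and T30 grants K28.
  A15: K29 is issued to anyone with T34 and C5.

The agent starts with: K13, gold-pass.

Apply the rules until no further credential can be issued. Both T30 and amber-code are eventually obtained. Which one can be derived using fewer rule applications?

T30: Holding K13 and gold-pass grants T30 (A3). [1 rule application]
amber-code: Holding K13 and gold-pass grants T30 (A3). Holding K13 and T30 grants K28 (A14). Holding K28 grants K29 (A9). Holding gold-pass and K29 grants C5 (A11). Holding C5 grants amber-code (A12). [5 rule applications]
T30 needs fewer.

T30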